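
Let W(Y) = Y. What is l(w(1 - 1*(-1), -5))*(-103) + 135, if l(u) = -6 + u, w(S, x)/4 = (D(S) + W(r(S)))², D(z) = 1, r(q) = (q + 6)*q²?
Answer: -447915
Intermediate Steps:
r(q) = q²*(6 + q) (r(q) = (6 + q)*q² = q²*(6 + q))
w(S, x) = 4*(1 + S²*(6 + S))²
l(w(1 - 1*(-1), -5))*(-103) + 135 = (-6 + 4*(1 + (1 - 1*(-1))²*(6 + (1 - 1*(-1))))²)*(-103) + 135 = (-6 + 4*(1 + (1 + 1)²*(6 + (1 + 1)))²)*(-103) + 135 = (-6 + 4*(1 + 2²*(6 + 2))²)*(-103) + 135 = (-6 + 4*(1 + 4*8)²)*(-103) + 135 = (-6 + 4*(1 + 32)²)*(-103) + 135 = (-6 + 4*33²)*(-103) + 135 = (-6 + 4*1089)*(-103) + 135 = (-6 + 4356)*(-103) + 135 = 4350*(-103) + 135 = -448050 + 135 = -447915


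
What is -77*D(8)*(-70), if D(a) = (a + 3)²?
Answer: 652190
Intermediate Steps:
D(a) = (3 + a)²
-77*D(8)*(-70) = -77*(3 + 8)²*(-70) = -77*11²*(-70) = -77*121*(-70) = -9317*(-70) = 652190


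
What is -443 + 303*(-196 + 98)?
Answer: -30137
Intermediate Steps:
-443 + 303*(-196 + 98) = -443 + 303*(-98) = -443 - 29694 = -30137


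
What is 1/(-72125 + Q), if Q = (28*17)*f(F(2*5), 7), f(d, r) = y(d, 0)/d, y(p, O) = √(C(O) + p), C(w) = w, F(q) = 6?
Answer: -216375/15605933587 - 238*√6/15605933587 ≈ -1.3902e-5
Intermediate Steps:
y(p, O) = √(O + p)
f(d, r) = d^(-½) (f(d, r) = √(0 + d)/d = √d/d = d^(-½))
Q = 238*√6/3 (Q = (28*17)/√6 = 476*(√6/6) = 238*√6/3 ≈ 194.33)
1/(-72125 + Q) = 1/(-72125 + 238*√6/3)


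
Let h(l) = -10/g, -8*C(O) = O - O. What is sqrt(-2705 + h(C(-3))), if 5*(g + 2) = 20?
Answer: I*sqrt(2710) ≈ 52.058*I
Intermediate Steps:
g = 2 (g = -2 + (1/5)*20 = -2 + 4 = 2)
C(O) = 0 (C(O) = -(O - O)/8 = -1/8*0 = 0)
h(l) = -5 (h(l) = -10/2 = -10*1/2 = -5)
sqrt(-2705 + h(C(-3))) = sqrt(-2705 - 5) = sqrt(-2710) = I*sqrt(2710)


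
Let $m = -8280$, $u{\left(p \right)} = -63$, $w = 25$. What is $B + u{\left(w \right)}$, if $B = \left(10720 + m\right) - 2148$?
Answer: $229$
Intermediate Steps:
$B = 292$ ($B = \left(10720 - 8280\right) - 2148 = 2440 - 2148 = 292$)
$B + u{\left(w \right)} = 292 - 63 = 229$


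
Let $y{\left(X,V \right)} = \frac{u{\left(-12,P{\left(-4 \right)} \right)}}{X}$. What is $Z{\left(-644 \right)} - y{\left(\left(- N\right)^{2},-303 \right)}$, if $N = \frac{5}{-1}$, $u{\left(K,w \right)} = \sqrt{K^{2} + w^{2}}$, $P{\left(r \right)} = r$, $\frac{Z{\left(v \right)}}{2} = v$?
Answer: $-1288 - \frac{4 \sqrt{10}}{25} \approx -1288.5$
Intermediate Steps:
$Z{\left(v \right)} = 2 v$
$N = -5$ ($N = 5 \left(-1\right) = -5$)
$y{\left(X,V \right)} = \frac{4 \sqrt{10}}{X}$ ($y{\left(X,V \right)} = \frac{\sqrt{\left(-12\right)^{2} + \left(-4\right)^{2}}}{X} = \frac{\sqrt{144 + 16}}{X} = \frac{\sqrt{160}}{X} = \frac{4 \sqrt{10}}{X}$)
$Z{\left(-644 \right)} - y{\left(\left(- N\right)^{2},-303 \right)} = 2 \left(-644\right) - \frac{4 \sqrt{10}}{\left(\left(-1\right) \left(-5\right)\right)^{2}} = -1288 - \frac{4 \sqrt{10}}{5^{2}} = -1288 - \frac{4 \sqrt{10}}{25}$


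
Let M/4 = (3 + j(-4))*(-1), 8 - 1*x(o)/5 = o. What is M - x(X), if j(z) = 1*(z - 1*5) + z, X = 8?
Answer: 40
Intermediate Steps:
x(o) = 40 - 5*o
j(z) = -5 + 2*z (j(z) = 1*(z - 5) + z = 1*(-5 + z) + z = (-5 + z) + z = -5 + 2*z)
M = 40 (M = 4*((3 + (-5 + 2*(-4)))*(-1)) = 4*((3 + (-5 - 8))*(-1)) = 4*((3 - 13)*(-1)) = 4*(-10*(-1)) = 4*10 = 40)
M - x(X) = 40 - (40 - 5*8) = 40 - (40 - 40) = 40 - 1*0 = 40 + 0 = 40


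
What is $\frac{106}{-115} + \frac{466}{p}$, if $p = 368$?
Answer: $\frac{317}{920} \approx 0.34457$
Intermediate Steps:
$\frac{106}{-115} + \frac{466}{p} = \frac{106}{-115} + \frac{466}{368} = 106 \left(- \frac{1}{115}\right) + 466 \cdot \frac{1}{368} = - \frac{106}{115} + \frac{233}{184} = \frac{317}{920}$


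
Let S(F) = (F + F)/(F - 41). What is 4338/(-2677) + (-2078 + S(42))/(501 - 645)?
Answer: 2356633/192744 ≈ 12.227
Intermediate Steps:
S(F) = 2*F/(-41 + F) (S(F) = (2*F)/(-41 + F) = 2*F/(-41 + F))
4338/(-2677) + (-2078 + S(42))/(501 - 645) = 4338/(-2677) + (-2078 + 2*42/(-41 + 42))/(501 - 645) = 4338*(-1/2677) + (-2078 + 2*42/1)/(-144) = -4338/2677 + (-2078 + 2*42*1)*(-1/144) = -4338/2677 + (-2078 + 84)*(-1/144) = -4338/2677 - 1994*(-1/144) = -4338/2677 + 997/72 = 2356633/192744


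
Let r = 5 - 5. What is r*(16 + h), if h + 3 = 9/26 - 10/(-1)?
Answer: 0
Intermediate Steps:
h = 191/26 (h = -3 + (9/26 - 10/(-1)) = -3 + (9*(1/26) - 10*(-1)) = -3 + (9/26 + 10) = -3 + 269/26 = 191/26 ≈ 7.3462)
r = 0
r*(16 + h) = 0*(16 + 191/26) = 0*(607/26) = 0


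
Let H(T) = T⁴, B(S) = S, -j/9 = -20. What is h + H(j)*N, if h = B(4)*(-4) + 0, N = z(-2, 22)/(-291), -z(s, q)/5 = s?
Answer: -3499201552/97 ≈ -3.6074e+7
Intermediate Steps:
j = 180 (j = -9*(-20) = 180)
z(s, q) = -5*s
N = -10/291 (N = -5*(-2)/(-291) = 10*(-1/291) = -10/291 ≈ -0.034364)
h = -16 (h = 4*(-4) + 0 = -16 + 0 = -16)
h + H(j)*N = -16 + 180⁴*(-10/291) = -16 + 1049760000*(-10/291) = -16 - 3499200000/97 = -3499201552/97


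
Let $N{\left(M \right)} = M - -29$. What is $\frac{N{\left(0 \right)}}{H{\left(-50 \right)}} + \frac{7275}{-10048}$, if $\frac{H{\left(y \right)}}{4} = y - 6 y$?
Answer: $- \frac{872951}{1256000} \approx -0.69502$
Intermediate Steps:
$H{\left(y \right)} = - 20 y$ ($H{\left(y \right)} = 4 \left(y - 6 y\right) = 4 \left(- 5 y\right) = - 20 y$)
$N{\left(M \right)} = 29 + M$ ($N{\left(M \right)} = M + 29 = 29 + M$)
$\frac{N{\left(0 \right)}}{H{\left(-50 \right)}} + \frac{7275}{-10048} = \frac{29 + 0}{\left(-20\right) \left(-50\right)} + \frac{7275}{-10048} = \frac{29}{1000} + 7275 \left(- \frac{1}{10048}\right) = 29 \cdot \frac{1}{1000} - \frac{7275}{10048} = \frac{29}{1000} - \frac{7275}{10048} = - \frac{872951}{1256000}$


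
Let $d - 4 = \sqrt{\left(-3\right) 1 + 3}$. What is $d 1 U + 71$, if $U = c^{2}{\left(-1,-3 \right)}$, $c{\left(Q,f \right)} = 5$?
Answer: $171$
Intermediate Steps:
$d = 4$ ($d = 4 + \sqrt{\left(-3\right) 1 + 3} = 4 + \sqrt{-3 + 3} = 4 + \sqrt{0} = 4 + 0 = 4$)
$U = 25$ ($U = 5^{2} = 25$)
$d 1 U + 71 = 4 \cdot 1 \cdot 25 + 71 = 4 \cdot 25 + 71 = 100 + 71 = 171$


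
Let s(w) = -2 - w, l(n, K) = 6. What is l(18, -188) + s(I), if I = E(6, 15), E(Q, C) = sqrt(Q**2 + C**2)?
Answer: 4 - 3*sqrt(29) ≈ -12.155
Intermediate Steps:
E(Q, C) = sqrt(C**2 + Q**2)
I = 3*sqrt(29) (I = sqrt(15**2 + 6**2) = sqrt(225 + 36) = sqrt(261) = 3*sqrt(29) ≈ 16.155)
l(18, -188) + s(I) = 6 + (-2 - 3*sqrt(29)) = 4 - 3*sqrt(29)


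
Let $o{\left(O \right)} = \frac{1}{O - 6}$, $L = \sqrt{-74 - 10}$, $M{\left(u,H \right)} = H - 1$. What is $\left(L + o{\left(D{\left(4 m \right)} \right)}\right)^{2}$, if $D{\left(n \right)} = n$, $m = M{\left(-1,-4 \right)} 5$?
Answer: $\frac{\left(1 - 212 i \sqrt{21}\right)^{2}}{11236} \approx -84.0 - 0.17293 i$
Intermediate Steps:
$M{\left(u,H \right)} = -1 + H$
$m = -25$ ($m = \left(-1 - 4\right) 5 = \left(-5\right) 5 = -25$)
$L = 2 i \sqrt{21}$ ($L = \sqrt{-84} = 2 i \sqrt{21} \approx 9.1651 i$)
$o{\left(O \right)} = \frac{1}{-6 + O}$
$\left(L + o{\left(D{\left(4 m \right)} \right)}\right)^{2} = \left(2 i \sqrt{21} + \frac{1}{-6 + 4 \left(-25\right)}\right)^{2} = \left(2 i \sqrt{21} + \frac{1}{-6 - 100}\right)^{2} = \left(2 i \sqrt{21} + \frac{1}{-106}\right)^{2} = \left(2 i \sqrt{21} - \frac{1}{106}\right)^{2} = \left(- \frac{1}{106} + 2 i \sqrt{21}\right)^{2}$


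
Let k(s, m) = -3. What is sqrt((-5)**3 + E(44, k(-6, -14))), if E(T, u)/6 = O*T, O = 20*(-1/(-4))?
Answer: sqrt(1195) ≈ 34.569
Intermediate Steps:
O = 5 (O = 20*(-1*(-1/4)) = 20*(1/4) = 5)
E(T, u) = 30*T (E(T, u) = 6*(5*T) = 30*T)
sqrt((-5)**3 + E(44, k(-6, -14))) = sqrt((-5)**3 + 30*44) = sqrt(-125 + 1320) = sqrt(1195)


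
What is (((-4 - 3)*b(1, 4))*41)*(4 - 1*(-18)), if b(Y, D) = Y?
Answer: -6314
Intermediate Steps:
(((-4 - 3)*b(1, 4))*41)*(4 - 1*(-18)) = (((-4 - 3)*1)*41)*(4 - 1*(-18)) = (-7*1*41)*(4 + 18) = -7*41*22 = -287*22 = -6314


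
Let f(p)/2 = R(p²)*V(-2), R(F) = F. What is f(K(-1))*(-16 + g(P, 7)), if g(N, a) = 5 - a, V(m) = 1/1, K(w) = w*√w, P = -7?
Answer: 36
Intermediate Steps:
K(w) = w^(3/2)
V(m) = 1
f(p) = 2*p² (f(p) = 2*(p²*1) = 2*p²)
f(K(-1))*(-16 + g(P, 7)) = (2*((-1)^(3/2))²)*(-16 + (5 - 1*7)) = (2*(-I)²)*(-16 + (5 - 7)) = (2*(-1))*(-16 - 2) = -2*(-18) = 36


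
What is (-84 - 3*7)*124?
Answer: -13020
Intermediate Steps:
(-84 - 3*7)*124 = (-84 - 21)*124 = -105*124 = -13020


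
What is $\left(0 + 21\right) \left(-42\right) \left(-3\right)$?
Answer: $2646$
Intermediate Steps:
$\left(0 + 21\right) \left(-42\right) \left(-3\right) = 21 \left(-42\right) \left(-3\right) = \left(-882\right) \left(-3\right) = 2646$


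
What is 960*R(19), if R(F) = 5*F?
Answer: 91200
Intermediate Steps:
960*R(19) = 960*(5*19) = 960*95 = 91200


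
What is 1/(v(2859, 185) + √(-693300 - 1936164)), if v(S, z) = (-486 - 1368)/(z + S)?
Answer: -470298/2030370714635 - 1533512408*I*√6/6091112143905 ≈ -2.3163e-7 - 0.00061669*I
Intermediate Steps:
v(S, z) = -1854/(S + z)
1/(v(2859, 185) + √(-693300 - 1936164)) = 1/(-1854/(2859 + 185) + √(-693300 - 1936164)) = 1/(-1854/3044 + √(-2629464)) = 1/(-1854*1/3044 + 662*I*√6) = 1/(-927/1522 + 662*I*√6)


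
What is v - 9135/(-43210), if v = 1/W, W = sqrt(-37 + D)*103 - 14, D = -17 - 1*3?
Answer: 38105095/180262882 - 103*I*sqrt(57)/604909 ≈ 0.21139 - 0.0012855*I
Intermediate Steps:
D = -20 (D = -17 - 3 = -20)
W = -14 + 103*I*sqrt(57) (W = sqrt(-37 - 20)*103 - 14 = sqrt(-57)*103 - 14 = (I*sqrt(57))*103 - 14 = 103*I*sqrt(57) - 14 = -14 + 103*I*sqrt(57) ≈ -14.0 + 777.63*I)
v = 1/(-14 + 103*I*sqrt(57)) ≈ -2.314e-5 - 0.0012855*I
v - 9135/(-43210) = (-14/604909 - 103*I*sqrt(57)/604909) - 9135/(-43210) = (-14/604909 - 103*I*sqrt(57)/604909) - 9135*(-1)/43210 = (-14/604909 - 103*I*sqrt(57)/604909) - 1*(-63/298) = (-14/604909 - 103*I*sqrt(57)/604909) + 63/298 = 38105095/180262882 - 103*I*sqrt(57)/604909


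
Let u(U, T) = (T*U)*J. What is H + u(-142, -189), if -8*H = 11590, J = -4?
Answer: -435203/4 ≈ -1.0880e+5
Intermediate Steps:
H = -5795/4 (H = -⅛*11590 = -5795/4 ≈ -1448.8)
u(U, T) = -4*T*U (u(U, T) = (T*U)*(-4) = -4*T*U)
H + u(-142, -189) = -5795/4 - 4*(-189)*(-142) = -5795/4 - 107352 = -435203/4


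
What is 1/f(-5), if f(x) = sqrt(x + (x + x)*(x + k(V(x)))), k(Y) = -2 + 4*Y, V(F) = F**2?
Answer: -I*sqrt(935)/935 ≈ -0.032704*I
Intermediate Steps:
f(x) = sqrt(x + 2*x*(-2 + x + 4*x**2)) (f(x) = sqrt(x + (x + x)*(x + (-2 + 4*x**2))) = sqrt(x + (2*x)*(-2 + x + 4*x**2)) = sqrt(x + 2*x*(-2 + x + 4*x**2)))
1/f(-5) = 1/(sqrt(-5*(-3 + 2*(-5) + 8*(-5)**2))) = 1/(sqrt(-5*(-3 - 10 + 8*25))) = 1/(sqrt(-5*(-3 - 10 + 200))) = 1/(sqrt(-5*187)) = 1/(sqrt(-935)) = 1/(I*sqrt(935)) = -I*sqrt(935)/935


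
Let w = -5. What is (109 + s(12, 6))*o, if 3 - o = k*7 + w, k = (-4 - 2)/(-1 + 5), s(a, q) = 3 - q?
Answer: 1961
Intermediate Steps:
k = -3/2 (k = -6/4 = -6*1/4 = -3/2 ≈ -1.5000)
o = 37/2 (o = 3 - (-3/2*7 - 5) = 3 - (-21/2 - 5) = 3 - 1*(-31/2) = 3 + 31/2 = 37/2 ≈ 18.500)
(109 + s(12, 6))*o = (109 + (3 - 1*6))*(37/2) = (109 + (3 - 6))*(37/2) = (109 - 3)*(37/2) = 106*(37/2) = 1961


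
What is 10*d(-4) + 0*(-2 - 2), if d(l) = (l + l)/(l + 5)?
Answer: -80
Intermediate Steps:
d(l) = 2*l/(5 + l) (d(l) = (2*l)/(5 + l) = 2*l/(5 + l))
10*d(-4) + 0*(-2 - 2) = 10*(2*(-4)/(5 - 4)) + 0*(-2 - 2) = 10*(2*(-4)/1) + 0*(-4) = 10*(2*(-4)*1) + 0 = 10*(-8) + 0 = -80 + 0 = -80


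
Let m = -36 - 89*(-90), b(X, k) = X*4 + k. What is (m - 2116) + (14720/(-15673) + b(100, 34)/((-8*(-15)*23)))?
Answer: 126684246361/21628740 ≈ 5857.2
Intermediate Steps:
b(X, k) = k + 4*X (b(X, k) = 4*X + k = k + 4*X)
m = 7974 (m = -36 + 8010 = 7974)
(m - 2116) + (14720/(-15673) + b(100, 34)/((-8*(-15)*23))) = (7974 - 2116) + (14720/(-15673) + (34 + 4*100)/((-8*(-15)*23))) = 5858 + (14720*(-1/15673) + (34 + 400)/((120*23))) = 5858 + (-14720/15673 + 434/2760) = 5858 + (-14720/15673 + 434*(1/2760)) = 5858 + (-14720/15673 + 217/1380) = 5858 - 16912559/21628740 = 126684246361/21628740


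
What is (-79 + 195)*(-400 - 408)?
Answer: -93728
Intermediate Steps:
(-79 + 195)*(-400 - 408) = 116*(-808) = -93728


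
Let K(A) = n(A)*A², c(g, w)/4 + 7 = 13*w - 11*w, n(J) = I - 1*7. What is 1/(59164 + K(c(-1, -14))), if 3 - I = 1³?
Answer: -1/38836 ≈ -2.5749e-5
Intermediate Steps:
I = 2 (I = 3 - 1*1³ = 3 - 1*1 = 3 - 1 = 2)
n(J) = -5 (n(J) = 2 - 1*7 = 2 - 7 = -5)
c(g, w) = -28 + 8*w (c(g, w) = -28 + 4*(13*w - 11*w) = -28 + 4*(2*w) = -28 + 8*w)
K(A) = -5*A²
1/(59164 + K(c(-1, -14))) = 1/(59164 - 5*(-28 + 8*(-14))²) = 1/(59164 - 5*(-28 - 112)²) = 1/(59164 - 5*(-140)²) = 1/(59164 - 5*19600) = 1/(59164 - 98000) = 1/(-38836) = -1/38836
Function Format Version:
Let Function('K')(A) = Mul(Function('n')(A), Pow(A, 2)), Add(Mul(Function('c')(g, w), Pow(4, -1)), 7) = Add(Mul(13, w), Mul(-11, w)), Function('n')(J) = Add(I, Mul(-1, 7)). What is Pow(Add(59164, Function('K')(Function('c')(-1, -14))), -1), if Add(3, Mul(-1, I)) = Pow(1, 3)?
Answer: Rational(-1, 38836) ≈ -2.5749e-5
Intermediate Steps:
I = 2 (I = Add(3, Mul(-1, Pow(1, 3))) = Add(3, Mul(-1, 1)) = Add(3, -1) = 2)
Function('n')(J) = -5 (Function('n')(J) = Add(2, Mul(-1, 7)) = Add(2, -7) = -5)
Function('c')(g, w) = Add(-28, Mul(8, w)) (Function('c')(g, w) = Add(-28, Mul(4, Add(Mul(13, w), Mul(-11, w)))) = Add(-28, Mul(4, Mul(2, w))) = Add(-28, Mul(8, w)))
Function('K')(A) = Mul(-5, Pow(A, 2))
Pow(Add(59164, Function('K')(Function('c')(-1, -14))), -1) = Pow(Add(59164, Mul(-5, Pow(Add(-28, Mul(8, -14)), 2))), -1) = Pow(Add(59164, Mul(-5, Pow(Add(-28, -112), 2))), -1) = Pow(Add(59164, Mul(-5, Pow(-140, 2))), -1) = Pow(Add(59164, Mul(-5, 19600)), -1) = Pow(Add(59164, -98000), -1) = Pow(-38836, -1) = Rational(-1, 38836)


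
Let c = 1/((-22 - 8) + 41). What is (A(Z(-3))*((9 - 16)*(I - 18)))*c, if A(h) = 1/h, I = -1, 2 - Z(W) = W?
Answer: 133/55 ≈ 2.4182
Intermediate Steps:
Z(W) = 2 - W
A(h) = 1/h
c = 1/11 (c = 1/(-30 + 41) = 1/11 ≈ 0.090909)
(A(Z(-3))*((9 - 16)*(I - 18)))*c = (((9 - 16)*(-1 - 18))/(2 - 1*(-3)))*(1/11) = ((-7*(-19))/(2 + 3))*(1/11) = (133/5)*(1/11) = 133/55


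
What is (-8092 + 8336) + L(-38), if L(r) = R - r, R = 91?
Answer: 373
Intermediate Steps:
L(r) = 91 - r
(-8092 + 8336) + L(-38) = (-8092 + 8336) + (91 - 1*(-38)) = 244 + (91 + 38) = 244 + 129 = 373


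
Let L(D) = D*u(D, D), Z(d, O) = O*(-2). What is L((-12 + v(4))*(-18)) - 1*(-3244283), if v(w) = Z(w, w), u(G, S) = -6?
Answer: 3242123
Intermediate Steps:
Z(d, O) = -2*O
v(w) = -2*w
L(D) = -6*D (L(D) = D*(-6) = -6*D)
L((-12 + v(4))*(-18)) - 1*(-3244283) = -6*(-12 - 2*4)*(-18) - 1*(-3244283) = -6*(-12 - 8)*(-18) + 3244283 = -(-120)*(-18) + 3244283 = -6*360 + 3244283 = -2160 + 3244283 = 3242123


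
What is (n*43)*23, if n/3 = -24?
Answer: -71208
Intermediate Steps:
n = -72 (n = 3*(-24) = -72)
(n*43)*23 = -72*43*23 = -3096*23 = -71208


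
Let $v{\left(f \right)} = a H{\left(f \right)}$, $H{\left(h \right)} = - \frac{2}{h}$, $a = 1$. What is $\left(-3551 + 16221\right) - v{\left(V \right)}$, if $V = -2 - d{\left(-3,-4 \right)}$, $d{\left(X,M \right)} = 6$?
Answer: $\frac{50679}{4} \approx 12670.0$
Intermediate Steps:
$V = -8$ ($V = -2 - 6 = -8$)
$v{\left(f \right)} = - \frac{2}{f}$ ($v{\left(f \right)} = 1 \left(- \frac{2}{f}\right) = - \frac{2}{f}$)
$\left(-3551 + 16221\right) - v{\left(V \right)} = \left(-3551 + 16221\right) - - \frac{2}{-8} = 12670 - \left(-2\right) \left(- \frac{1}{8}\right) = 12670 - \frac{1}{4} = \frac{50679}{4}$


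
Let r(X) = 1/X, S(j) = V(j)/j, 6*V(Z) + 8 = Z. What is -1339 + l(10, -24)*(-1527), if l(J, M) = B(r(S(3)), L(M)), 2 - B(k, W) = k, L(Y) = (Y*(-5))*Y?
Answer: -49451/5 ≈ -9890.2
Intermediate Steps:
V(Z) = -4/3 + Z/6
L(Y) = -5*Y² (L(Y) = (-5*Y)*Y = -5*Y²)
S(j) = (-4/3 + j/6)/j
r(X) = 1/X
B(k, W) = 2 - k
l(J, M) = 28/5 (l(J, M) = 2 - 1/((⅙)*(-8 + 3)/3) = 2 - 1/((⅙)*(⅓)*(-5)) = 2 - 1/(-5/18) = 2 - 1*(-18/5) = 2 + 18/5 = 28/5)
-1339 + l(10, -24)*(-1527) = -1339 + (28/5)*(-1527) = -1339 - 42756/5 = -49451/5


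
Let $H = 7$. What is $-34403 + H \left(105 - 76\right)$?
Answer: $-34200$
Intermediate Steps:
$-34403 + H \left(105 - 76\right) = -34403 + 7 \left(105 - 76\right) = -34403 + 7 \cdot 29 = -34403 + 203 = -34200$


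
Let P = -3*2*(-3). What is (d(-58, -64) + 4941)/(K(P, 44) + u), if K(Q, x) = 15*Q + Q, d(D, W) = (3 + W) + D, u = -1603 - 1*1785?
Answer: -2411/1550 ≈ -1.5555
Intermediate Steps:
P = 18 (P = -6*(-3) = 18)
u = -3388 (u = -1603 - 1785 = -3388)
d(D, W) = 3 + D + W
K(Q, x) = 16*Q
(d(-58, -64) + 4941)/(K(P, 44) + u) = ((3 - 58 - 64) + 4941)/(16*18 - 3388) = (-119 + 4941)/(288 - 3388) = 4822/(-3100) = 4822*(-1/3100) = -2411/1550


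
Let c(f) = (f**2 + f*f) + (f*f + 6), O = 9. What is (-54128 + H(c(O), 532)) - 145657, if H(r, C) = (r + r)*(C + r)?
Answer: 189153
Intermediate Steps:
c(f) = 6 + 3*f**2 (c(f) = (f**2 + f**2) + (f**2 + 6) = 2*f**2 + (6 + f**2) = 6 + 3*f**2)
H(r, C) = 2*r*(C + r) (H(r, C) = (2*r)*(C + r) = 2*r*(C + r))
(-54128 + H(c(O), 532)) - 145657 = (-54128 + 2*(6 + 3*9**2)*(532 + (6 + 3*9**2))) - 145657 = (-54128 + 2*(6 + 3*81)*(532 + (6 + 3*81))) - 145657 = (-54128 + 2*(6 + 243)*(532 + (6 + 243))) - 145657 = (-54128 + 2*249*(532 + 249)) - 145657 = (-54128 + 2*249*781) - 145657 = (-54128 + 388938) - 145657 = 334810 - 145657 = 189153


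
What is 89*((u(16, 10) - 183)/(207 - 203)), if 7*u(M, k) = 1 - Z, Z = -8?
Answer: -28302/7 ≈ -4043.1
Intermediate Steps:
u(M, k) = 9/7 (u(M, k) = (1 - 1*(-8))/7 = (1 + 8)/7 = (⅐)*9 = 9/7)
89*((u(16, 10) - 183)/(207 - 203)) = 89*((9/7 - 183)/(207 - 203)) = 89*(-1272/7/4) = 89*(-1272/7*¼) = 89*(-318/7) = -28302/7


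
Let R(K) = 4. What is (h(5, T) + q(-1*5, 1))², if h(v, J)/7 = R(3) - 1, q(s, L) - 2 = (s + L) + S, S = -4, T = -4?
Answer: 225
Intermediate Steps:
q(s, L) = -2 + L + s (q(s, L) = 2 + ((s + L) - 4) = 2 + ((L + s) - 4) = 2 + (-4 + L + s) = -2 + L + s)
h(v, J) = 21 (h(v, J) = 7*(4 - 1) = 7*3 = 21)
(h(5, T) + q(-1*5, 1))² = (21 + (-2 + 1 - 1*5))² = (21 + (-2 + 1 - 5))² = (21 - 6)² = 15² = 225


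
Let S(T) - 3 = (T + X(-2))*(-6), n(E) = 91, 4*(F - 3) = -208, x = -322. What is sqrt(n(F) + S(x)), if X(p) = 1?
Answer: 2*sqrt(505) ≈ 44.944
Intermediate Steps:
F = -49 (F = 3 + (1/4)*(-208) = 3 - 52 = -49)
S(T) = -3 - 6*T (S(T) = 3 + (T + 1)*(-6) = 3 + (1 + T)*(-6) = 3 + (-6 - 6*T) = -3 - 6*T)
sqrt(n(F) + S(x)) = sqrt(91 + (-3 - 6*(-322))) = sqrt(91 + (-3 + 1932)) = sqrt(91 + 1929) = sqrt(2020) = 2*sqrt(505)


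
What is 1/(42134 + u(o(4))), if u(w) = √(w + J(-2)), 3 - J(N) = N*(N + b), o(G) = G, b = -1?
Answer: 1/42135 ≈ 2.3733e-5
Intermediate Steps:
J(N) = 3 - N*(-1 + N) (J(N) = 3 - N*(N - 1) = 3 - N*(-1 + N))
u(w) = √(-3 + w) (u(w) = √(w + (3 - 2 - 1*(-2)²)) = √(w + (3 - 2 - 1*4)) = √(w + (3 - 2 - 4)) = √(w - 3) = √(-3 + w))
1/(42134 + u(o(4))) = 1/(42134 + √(-3 + 4)) = 1/(42134 + √1) = 1/(42134 + 1) = 1/42135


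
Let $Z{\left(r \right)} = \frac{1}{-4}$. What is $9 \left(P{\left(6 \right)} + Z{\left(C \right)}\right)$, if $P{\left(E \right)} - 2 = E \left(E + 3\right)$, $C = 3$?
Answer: $\frac{2007}{4} \approx 501.75$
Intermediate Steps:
$P{\left(E \right)} = 2 + E \left(3 + E\right)$ ($P{\left(E \right)} = 2 + E \left(E + 3\right) = 2 + E \left(3 + E\right)$)
$Z{\left(r \right)} = - \frac{1}{4}$
$9 \left(P{\left(6 \right)} + Z{\left(C \right)}\right) = 9 \left(\left(2 + 6^{2} + 3 \cdot 6\right) - \frac{1}{4}\right) = 9 \left(\left(2 + 36 + 18\right) - \frac{1}{4}\right) = 9 \left(56 - \frac{1}{4}\right) = 9 \cdot \frac{223}{4} = \frac{2007}{4}$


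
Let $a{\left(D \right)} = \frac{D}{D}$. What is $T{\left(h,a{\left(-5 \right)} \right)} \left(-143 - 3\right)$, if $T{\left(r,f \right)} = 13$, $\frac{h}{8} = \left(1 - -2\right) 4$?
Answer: $-1898$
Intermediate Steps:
$a{\left(D \right)} = 1$
$h = 96$ ($h = 8 \left(1 - -2\right) 4 = 8 \left(1 + \left(3 - 1\right)\right) 4 = 8 \left(1 + 2\right) 4 = 8 \cdot 3 \cdot 4 = 8 \cdot 12 = 96$)
$T{\left(h,a{\left(-5 \right)} \right)} \left(-143 - 3\right) = 13 \left(-143 - 3\right) = 13 \left(-146\right) = -1898$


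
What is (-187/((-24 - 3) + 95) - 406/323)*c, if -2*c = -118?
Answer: -305443/1292 ≈ -236.41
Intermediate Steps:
c = 59 (c = -½*(-118) = 59)
(-187/((-24 - 3) + 95) - 406/323)*c = (-187/((-24 - 3) + 95) - 406/323)*59 = (-187/(-27 + 95) - 406*1/323)*59 = (-187/68 - 406/323)*59 = (-187*1/68 - 406/323)*59 = (-11/4 - 406/323)*59 = -5177/1292*59 = -305443/1292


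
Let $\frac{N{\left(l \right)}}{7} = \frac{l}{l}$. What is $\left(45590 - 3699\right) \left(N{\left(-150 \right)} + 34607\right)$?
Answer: $1450015074$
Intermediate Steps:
$N{\left(l \right)} = 7$ ($N{\left(l \right)} = 7 \frac{l}{l} = 7 \cdot 1 = 7$)
$\left(45590 - 3699\right) \left(N{\left(-150 \right)} + 34607\right) = \left(45590 - 3699\right) \left(7 + 34607\right) = 41891 \cdot 34614 = 1450015074$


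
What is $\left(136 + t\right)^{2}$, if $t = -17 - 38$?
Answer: $6561$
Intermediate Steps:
$t = -55$ ($t = -17 - 38 = -55$)
$\left(136 + t\right)^{2} = \left(136 - 55\right)^{2} = 81^{2} = 6561$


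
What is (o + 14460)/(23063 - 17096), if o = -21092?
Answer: -6632/5967 ≈ -1.1114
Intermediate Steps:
(o + 14460)/(23063 - 17096) = (-21092 + 14460)/(23063 - 17096) = -6632/5967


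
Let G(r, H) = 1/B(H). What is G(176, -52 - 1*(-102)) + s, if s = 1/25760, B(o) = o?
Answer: 2581/128800 ≈ 0.020039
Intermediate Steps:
G(r, H) = 1/H
s = 1/25760 ≈ 3.8820e-5
G(176, -52 - 1*(-102)) + s = 1/(-52 - 1*(-102)) + 1/25760 = 1/(-52 + 102) + 1/25760 = 1/50 + 1/25760 = 2581/128800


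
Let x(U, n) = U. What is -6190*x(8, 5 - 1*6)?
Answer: -49520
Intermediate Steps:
-6190*x(8, 5 - 1*6) = -6190*8 = -49520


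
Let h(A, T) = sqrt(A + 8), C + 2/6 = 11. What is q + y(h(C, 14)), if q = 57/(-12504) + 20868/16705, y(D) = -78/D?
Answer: 86660429/69626440 - 39*sqrt(42)/14 ≈ -16.809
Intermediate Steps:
C = 32/3 (C = -1/3 + 11 = 32/3 ≈ 10.667)
h(A, T) = sqrt(8 + A)
q = 86660429/69626440 (q = 57*(-1/12504) + 20868*(1/16705) = -19/4168 + 20868/16705 = 86660429/69626440 ≈ 1.2446)
q + y(h(C, 14)) = 86660429/69626440 - 78/sqrt(8 + 32/3) = 86660429/69626440 - 78*sqrt(42)/28 = 86660429/69626440 - 39*sqrt(42)/14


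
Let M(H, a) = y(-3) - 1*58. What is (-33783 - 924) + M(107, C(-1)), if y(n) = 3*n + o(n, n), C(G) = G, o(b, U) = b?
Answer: -34777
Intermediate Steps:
y(n) = 4*n (y(n) = 3*n + n = 4*n)
M(H, a) = -70 (M(H, a) = 4*(-3) - 1*58 = -12 - 58 = -70)
(-33783 - 924) + M(107, C(-1)) = (-33783 - 924) - 70 = -34707 - 70 = -34777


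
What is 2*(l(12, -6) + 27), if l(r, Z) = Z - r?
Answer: 18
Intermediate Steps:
2*(l(12, -6) + 27) = 2*((-6 - 1*12) + 27) = 2*((-6 - 12) + 27) = 2*(-18 + 27) = 2*9 = 18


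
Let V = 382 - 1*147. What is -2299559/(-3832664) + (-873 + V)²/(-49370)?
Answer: -723266828693/94609310840 ≈ -7.6448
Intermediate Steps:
V = 235 (V = 382 - 147 = 235)
-2299559/(-3832664) + (-873 + V)²/(-49370) = -2299559/(-3832664) + (-873 + 235)²/(-49370) = -2299559*(-1/3832664) + (-638)²*(-1/49370) = 2299559/3832664 + 407044*(-1/49370) = 2299559/3832664 - 203522/24685 = -723266828693/94609310840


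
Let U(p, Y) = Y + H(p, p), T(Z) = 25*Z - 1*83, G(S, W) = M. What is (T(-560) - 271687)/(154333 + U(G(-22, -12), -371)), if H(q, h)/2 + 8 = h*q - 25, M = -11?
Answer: -142885/77069 ≈ -1.8540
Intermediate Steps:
H(q, h) = -66 + 2*h*q (H(q, h) = -16 + 2*(h*q - 25) = -16 + 2*(-25 + h*q) = -16 + (-50 + 2*h*q) = -66 + 2*h*q)
G(S, W) = -11
T(Z) = -83 + 25*Z (T(Z) = 25*Z - 83 = -83 + 25*Z)
U(p, Y) = -66 + Y + 2*p² (U(p, Y) = Y + (-66 + 2*p*p) = Y + (-66 + 2*p²) = -66 + Y + 2*p²)
(T(-560) - 271687)/(154333 + U(G(-22, -12), -371)) = ((-83 + 25*(-560)) - 271687)/(154333 + (-66 - 371 + 2*(-11)²)) = ((-83 - 14000) - 271687)/(154333 + (-66 - 371 + 2*121)) = (-14083 - 271687)/(154333 + (-66 - 371 + 242)) = -285770/(154333 - 195) = -285770/154138 = -285770*1/154138 = -142885/77069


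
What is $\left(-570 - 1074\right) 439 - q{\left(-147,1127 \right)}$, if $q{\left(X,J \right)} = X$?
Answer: $-721569$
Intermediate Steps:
$\left(-570 - 1074\right) 439 - q{\left(-147,1127 \right)} = \left(-570 - 1074\right) 439 - -147 = \left(-1644\right) 439 + 147 = -721716 + 147 = -721569$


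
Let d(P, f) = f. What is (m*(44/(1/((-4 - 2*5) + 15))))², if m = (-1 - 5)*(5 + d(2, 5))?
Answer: 6969600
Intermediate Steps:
m = -60 (m = (-1 - 5)*(5 + 5) = -6*10 = -60)
(m*(44/(1/((-4 - 2*5) + 15))))² = (-2640/(1/((-4 - 2*5) + 15)))² = (-2640/(1/((-4 - 10) + 15)))² = (-2640/(1/(-14 + 15)))² = (-2640/(1/1))² = (-2640/1)² = (-2640)² = 6969600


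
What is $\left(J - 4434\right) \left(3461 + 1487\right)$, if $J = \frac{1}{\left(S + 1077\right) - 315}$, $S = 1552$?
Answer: $- \frac{25383920350}{1157} \approx -2.1939 \cdot 10^{7}$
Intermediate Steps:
$J = \frac{1}{2314}$ ($J = \frac{1}{\left(1552 + 1077\right) - 315} = \frac{1}{2629 - 315} = \frac{1}{2314} \approx 0.00043215$)
$\left(J - 4434\right) \left(3461 + 1487\right) = \left(\frac{1}{2314} - 4434\right) \left(3461 + 1487\right) = \left(- \frac{10260275}{2314}\right) 4948 = - \frac{25383920350}{1157}$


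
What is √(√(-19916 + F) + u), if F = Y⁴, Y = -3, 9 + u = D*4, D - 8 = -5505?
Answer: √(-21997 + I*√19835) ≈ 0.4748 + 148.31*I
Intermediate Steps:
D = -5497 (D = 8 - 5505 = -5497)
u = -21997 (u = -9 - 5497*4 = -9 - 21988 = -21997)
F = 81 (F = (-3)⁴ = 81)
√(√(-19916 + F) + u) = √(√(-19916 + 81) - 21997) = √(√(-19835) - 21997) = √(I*√19835 - 21997) = √(-21997 + I*√19835)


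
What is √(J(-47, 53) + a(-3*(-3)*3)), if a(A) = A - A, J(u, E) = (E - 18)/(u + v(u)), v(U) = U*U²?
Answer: I*√145418/20774 ≈ 0.018356*I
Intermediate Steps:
v(U) = U³
J(u, E) = (-18 + E)/(u + u³) (J(u, E) = (E - 18)/(u + u³) = (-18 + E)/(u + u³))
a(A) = 0
√(J(-47, 53) + a(-3*(-3)*3)) = √((-18 + 53)/(-47 + (-47)³) + 0) = √(35/(-47 - 103823) + 0) = √(35/(-103870) + 0) = √(-1/103870*35 + 0) = √(-7/20774 + 0) = √(-7/20774) = I*√145418/20774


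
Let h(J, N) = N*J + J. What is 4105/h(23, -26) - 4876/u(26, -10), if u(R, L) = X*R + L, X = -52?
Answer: -278731/78315 ≈ -3.5591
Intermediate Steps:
u(R, L) = L - 52*R (u(R, L) = -52*R + L = L - 52*R)
h(J, N) = J + J*N (h(J, N) = J*N + J = J + J*N)
4105/h(23, -26) - 4876/u(26, -10) = 4105/((23*(1 - 26))) - 4876/(-10 - 52*26) = 4105/((23*(-25))) - 4876/(-10 - 1352) = 4105/(-575) - 4876/(-1362) = 4105*(-1/575) - 4876*(-1/1362) = -821/115 + 2438/681 = -278731/78315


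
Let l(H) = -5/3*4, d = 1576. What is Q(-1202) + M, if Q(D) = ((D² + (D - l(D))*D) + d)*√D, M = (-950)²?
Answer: 902500 + 8649512*I*√1202/3 ≈ 9.025e+5 + 9.9959e+7*I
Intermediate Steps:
M = 902500
l(H) = -20/3 (l(H) = -5*⅓*4 = -5/3*4 = -20/3)
Q(D) = √D*(1576 + D² + D*(20/3 + D)) (Q(D) = ((D² + (D - 1*(-20/3))*D) + 1576)*√D = ((D² + (D + 20/3)*D) + 1576)*√D = ((D² + (20/3 + D)*D) + 1576)*√D = ((D² + D*(20/3 + D)) + 1576)*√D = (1576 + D² + D*(20/3 + D))*√D = √D*(1576 + D² + D*(20/3 + D)))
Q(-1202) + M = √(-1202)*(1576 + 2*(-1202)² + (20/3)*(-1202)) + 902500 = (I*√1202)*(1576 + 2*1444804 - 24040/3) + 902500 = (I*√1202)*(1576 + 2889608 - 24040/3) + 902500 = (I*√1202)*(8649512/3) + 902500 = 8649512*I*√1202/3 + 902500 = 902500 + 8649512*I*√1202/3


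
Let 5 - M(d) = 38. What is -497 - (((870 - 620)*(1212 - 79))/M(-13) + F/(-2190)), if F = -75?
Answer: 3541799/438 ≈ 8086.3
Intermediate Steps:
M(d) = -33 (M(d) = 5 - 1*38 = 5 - 38 = -33)
-497 - (((870 - 620)*(1212 - 79))/M(-13) + F/(-2190)) = -497 - (((870 - 620)*(1212 - 79))/(-33) - 75/(-2190)) = -497 - ((250*1133)*(-1/33) - 75*(-1/2190)) = -497 - (283250*(-1/33) + 5/146) = -497 - (-25750/3 + 5/146) = -497 - 1*(-3759485/438) = -497 + 3759485/438 = 3541799/438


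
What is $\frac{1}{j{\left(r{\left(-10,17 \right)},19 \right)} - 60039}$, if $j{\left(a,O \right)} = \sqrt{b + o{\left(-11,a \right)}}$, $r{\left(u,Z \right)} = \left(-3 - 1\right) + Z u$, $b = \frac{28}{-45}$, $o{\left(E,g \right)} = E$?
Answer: $- \frac{2701755}{162210668968} - \frac{3 i \sqrt{2615}}{162210668968} \approx -1.6656 \cdot 10^{-5} - 9.4575 \cdot 10^{-10} i$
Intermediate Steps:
$b = - \frac{28}{45}$ ($b = 28 \left(- \frac{1}{45}\right) = - \frac{28}{45} \approx -0.62222$)
$r{\left(u,Z \right)} = -4 + Z u$ ($r{\left(u,Z \right)} = \left(-3 - 1\right) + Z u = -4 + Z u$)
$j{\left(a,O \right)} = \frac{i \sqrt{2615}}{15}$ ($j{\left(a,O \right)} = \sqrt{- \frac{28}{45} - 11} = \sqrt{- \frac{523}{45}} = \frac{i \sqrt{2615}}{15}$)
$\frac{1}{j{\left(r{\left(-10,17 \right)},19 \right)} - 60039} = \frac{1}{\frac{i \sqrt{2615}}{15} - 60039} = \frac{1}{-60039 + \frac{i \sqrt{2615}}{15}}$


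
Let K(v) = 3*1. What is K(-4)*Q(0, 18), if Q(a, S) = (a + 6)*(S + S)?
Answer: 648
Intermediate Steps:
Q(a, S) = 2*S*(6 + a) (Q(a, S) = (6 + a)*(2*S) = 2*S*(6 + a))
K(v) = 3
K(-4)*Q(0, 18) = 3*(2*18*(6 + 0)) = 3*(2*18*6) = 3*216 = 648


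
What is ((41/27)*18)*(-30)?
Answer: -820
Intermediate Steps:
((41/27)*18)*(-30) = (82/3)*(-30) = -820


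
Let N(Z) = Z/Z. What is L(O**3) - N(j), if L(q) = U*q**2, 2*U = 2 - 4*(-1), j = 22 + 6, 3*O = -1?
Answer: -242/243 ≈ -0.99588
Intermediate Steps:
O = -1/3 (O = (1/3)*(-1) = -1/3 ≈ -0.33333)
j = 28
U = 3 (U = (2 - 4*(-1))/2 = (2 + 4)/2 = (1/2)*6 = 3)
L(q) = 3*q**2
N(Z) = 1
L(O**3) - N(j) = 3*((-1/3)**3)**2 - 1*1 = 3*(-1/27)**2 - 1 = 3*(1/729) - 1 = 1/243 - 1 = -242/243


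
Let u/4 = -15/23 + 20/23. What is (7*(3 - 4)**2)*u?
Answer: 140/23 ≈ 6.0870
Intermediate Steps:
u = 20/23 (u = 4*(-15/23 + 20/23) = 4*(5/23) = 20/23 ≈ 0.86957)
(7*(3 - 4)**2)*u = (7*(3 - 4)**2)*(20/23) = (7*(-1)**2)*(20/23) = (7*1)*(20/23) = 7*(20/23) = 140/23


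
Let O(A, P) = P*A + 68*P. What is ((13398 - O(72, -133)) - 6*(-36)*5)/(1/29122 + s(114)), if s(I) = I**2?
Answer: 963879956/378469513 ≈ 2.5468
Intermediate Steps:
O(A, P) = 68*P + A*P (O(A, P) = A*P + 68*P = 68*P + A*P)
((13398 - O(72, -133)) - 6*(-36)*5)/(1/29122 + s(114)) = ((13398 - (-133)*(68 + 72)) - 6*(-36)*5)/(1/29122 + 114**2) = ((13398 - (-133)*140) + 216*5)/(1/29122 + 12996) = ((13398 - 1*(-18620)) + 1080)/(378469513/29122) = ((13398 + 18620) + 1080)*(29122/378469513) = (32018 + 1080)*(29122/378469513) = 33098*(29122/378469513) = 963879956/378469513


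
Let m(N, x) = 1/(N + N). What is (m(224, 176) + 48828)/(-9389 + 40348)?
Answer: 21874945/13869632 ≈ 1.5772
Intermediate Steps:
m(N, x) = 1/(2*N)
(m(224, 176) + 48828)/(-9389 + 40348) = ((1/2)/224 + 48828)/(-9389 + 40348) = ((1/2)*(1/224) + 48828)/30959 = (1/448 + 48828)*(1/30959) = (21874945/448)*(1/30959) = 21874945/13869632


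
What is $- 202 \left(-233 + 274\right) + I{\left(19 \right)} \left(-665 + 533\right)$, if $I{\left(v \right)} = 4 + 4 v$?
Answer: $-18842$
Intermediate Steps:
$- 202 \left(-233 + 274\right) + I{\left(19 \right)} \left(-665 + 533\right) = - 202 \left(-233 + 274\right) + \left(4 + 4 \cdot 19\right) \left(-665 + 533\right) = \left(-202\right) 41 + \left(4 + 76\right) \left(-132\right) = -8282 + 80 \left(-132\right) = -8282 - 10560 = -18842$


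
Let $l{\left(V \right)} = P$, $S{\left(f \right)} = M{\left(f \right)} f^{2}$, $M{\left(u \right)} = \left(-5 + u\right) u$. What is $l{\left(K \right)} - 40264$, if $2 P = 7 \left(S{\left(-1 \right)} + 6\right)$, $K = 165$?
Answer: $-40222$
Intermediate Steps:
$M{\left(u \right)} = u \left(-5 + u\right)$
$S{\left(f \right)} = f^{3} \left(-5 + f\right)$ ($S{\left(f \right)} = f \left(-5 + f\right) f^{2} = f^{3} \left(-5 + f\right)$)
$P = 42$ ($P = \frac{7 \left(\left(-1\right)^{3} \left(-5 - 1\right) + 6\right)}{2} = \frac{7 \left(\left(-1\right) \left(-6\right) + 6\right)}{2} = \frac{7 \left(6 + 6\right)}{2} = \frac{7 \cdot 12}{2} = \frac{1}{2} \cdot 84 = 42$)
$l{\left(V \right)} = 42$
$l{\left(K \right)} - 40264 = 42 - 40264 = -40222$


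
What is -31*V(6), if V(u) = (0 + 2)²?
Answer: -124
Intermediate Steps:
V(u) = 4 (V(u) = 2² = 4)
-31*V(6) = -31*4 = -124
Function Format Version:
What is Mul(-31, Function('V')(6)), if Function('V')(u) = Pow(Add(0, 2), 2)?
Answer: -124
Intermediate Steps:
Function('V')(u) = 4 (Function('V')(u) = Pow(2, 2) = 4)
Mul(-31, Function('V')(6)) = Mul(-31, 4) = -124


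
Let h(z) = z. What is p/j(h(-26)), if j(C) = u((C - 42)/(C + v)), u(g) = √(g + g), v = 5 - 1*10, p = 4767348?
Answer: 1191837*√1054/17 ≈ 2.2761e+6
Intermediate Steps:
v = -5 (v = 5 - 10 = -5)
u(g) = √2*√g (u(g) = √(2*g) = √2*√g)
j(C) = √2*√((-42 + C)/(-5 + C)) (j(C) = √2*√((C - 42)/(C - 5)) = √2*√((-42 + C)/(-5 + C)))
p/j(h(-26)) = 4767348/((√2*√((-42 - 26)/(-5 - 26)))) = 4767348/((√2*√(-68/(-31)))) = 4767348/((√2*√(-1/31*(-68)))) = 4767348/((√2*√(68/31))) = 4767348/((√2*(2*√527/31))) = 4767348/((2*√1054/31)) = 4767348*(√1054/68) = 1191837*√1054/17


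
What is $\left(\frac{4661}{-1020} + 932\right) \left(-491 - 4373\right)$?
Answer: $- \frac{1150310464}{255} \approx -4.511 \cdot 10^{6}$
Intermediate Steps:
$\left(\frac{4661}{-1020} + 932\right) \left(-491 - 4373\right) = \left(4661 \left(- \frac{1}{1020}\right) + 932\right) \left(-4864\right) = \left(- \frac{4661}{1020} + 932\right) \left(-4864\right) = \frac{945979}{1020} \left(-4864\right) = - \frac{1150310464}{255}$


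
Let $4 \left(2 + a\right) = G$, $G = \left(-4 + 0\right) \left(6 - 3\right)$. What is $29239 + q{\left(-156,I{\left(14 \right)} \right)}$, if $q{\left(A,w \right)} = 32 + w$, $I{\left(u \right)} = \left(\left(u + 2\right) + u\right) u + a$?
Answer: $29686$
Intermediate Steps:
$G = -12$ ($G = \left(-4\right) 3 = -12$)
$a = -5$ ($a = -2 + \frac{1}{4} \left(-12\right) = -2 - 3 = -5$)
$I{\left(u \right)} = -5 + u \left(2 + 2 u\right)$ ($I{\left(u \right)} = \left(\left(u + 2\right) + u\right) u - 5 = \left(\left(2 + u\right) + u\right) u - 5 = \left(2 + 2 u\right) u - 5 = u \left(2 + 2 u\right) - 5 = -5 + u \left(2 + 2 u\right)$)
$29239 + q{\left(-156,I{\left(14 \right)} \right)} = 29239 + \left(32 + \left(-5 + 2 \cdot 14 + 2 \cdot 14^{2}\right)\right) = 29239 + \left(32 + \left(-5 + 28 + 2 \cdot 196\right)\right) = 29239 + \left(32 + \left(-5 + 28 + 392\right)\right) = 29239 + \left(32 + 415\right) = 29239 + 447 = 29686$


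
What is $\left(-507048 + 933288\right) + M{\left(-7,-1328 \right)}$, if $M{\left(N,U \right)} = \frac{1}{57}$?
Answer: $\frac{24295681}{57} \approx 4.2624 \cdot 10^{5}$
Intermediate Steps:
$M{\left(N,U \right)} = \frac{1}{57}$
$\left(-507048 + 933288\right) + M{\left(-7,-1328 \right)} = \left(-507048 + 933288\right) + \frac{1}{57} = 426240 + \frac{1}{57} = \frac{24295681}{57}$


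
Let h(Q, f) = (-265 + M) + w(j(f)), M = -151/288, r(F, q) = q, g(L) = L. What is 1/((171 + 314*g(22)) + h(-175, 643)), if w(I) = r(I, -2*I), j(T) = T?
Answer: 288/1591913 ≈ 0.00018091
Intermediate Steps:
M = -151/288 (M = -151*1/288 = -151/288 ≈ -0.52431)
w(I) = -2*I
h(Q, f) = -76471/288 - 2*f (h(Q, f) = (-265 - 151/288) - 2*f = -76471/288 - 2*f)
1/((171 + 314*g(22)) + h(-175, 643)) = 1/((171 + 314*22) + (-76471/288 - 2*643)) = 1/((171 + 6908) + (-76471/288 - 1286)) = 1/(7079 - 446839/288) = 1/(1591913/288) = 288/1591913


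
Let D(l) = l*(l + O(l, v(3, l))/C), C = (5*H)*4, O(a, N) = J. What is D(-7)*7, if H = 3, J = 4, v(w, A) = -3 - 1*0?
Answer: 5096/15 ≈ 339.73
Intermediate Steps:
v(w, A) = -3 (v(w, A) = -3 + 0 = -3)
O(a, N) = 4
C = 60 (C = (5*3)*4 = 15*4 = 60)
D(l) = l*(1/15 + l) (D(l) = l*(l + 4/60) = l*(l + 4*(1/60)) = l*(l + 1/15) = l*(1/15 + l))
D(-7)*7 = -7*(1/15 - 7)*7 = -7*(-104/15)*7 = (728/15)*7 = 5096/15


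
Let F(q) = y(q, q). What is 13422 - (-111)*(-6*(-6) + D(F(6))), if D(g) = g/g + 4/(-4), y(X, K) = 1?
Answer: 17418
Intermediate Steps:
F(q) = 1
D(g) = 0 (D(g) = 1 + 4*(-¼) = 1 - 1 = 0)
13422 - (-111)*(-6*(-6) + D(F(6))) = 13422 - (-111)*(-6*(-6) + 0) = 13422 - (-111)*(36 + 0) = 13422 - (-111)*36 = 13422 - 1*(-3996) = 13422 + 3996 = 17418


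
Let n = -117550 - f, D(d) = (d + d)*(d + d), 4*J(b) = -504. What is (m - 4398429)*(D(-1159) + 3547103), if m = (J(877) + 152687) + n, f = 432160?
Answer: -42777644356206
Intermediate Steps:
J(b) = -126 (J(b) = (1/4)*(-504) = -126)
D(d) = 4*d**2 (D(d) = (2*d)*(2*d) = 4*d**2)
n = -549710 (n = -117550 - 1*432160 = -117550 - 432160 = -549710)
m = -397149 (m = (-126 + 152687) - 549710 = 152561 - 549710 = -397149)
(m - 4398429)*(D(-1159) + 3547103) = (-397149 - 4398429)*(4*(-1159)**2 + 3547103) = -4795578*(4*1343281 + 3547103) = -4795578*(5373124 + 3547103) = -4795578*8920227 = -42777644356206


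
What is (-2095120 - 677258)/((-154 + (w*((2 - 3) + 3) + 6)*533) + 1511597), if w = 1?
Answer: -2772378/1515707 ≈ -1.8291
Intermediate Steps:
(-2095120 - 677258)/((-154 + (w*((2 - 3) + 3) + 6)*533) + 1511597) = (-2095120 - 677258)/((-154 + (1*((2 - 3) + 3) + 6)*533) + 1511597) = -2772378/((-154 + (1*(-1 + 3) + 6)*533) + 1511597) = -2772378/((-154 + (1*2 + 6)*533) + 1511597) = -2772378/((-154 + (2 + 6)*533) + 1511597) = -2772378/((-154 + 8*533) + 1511597) = -2772378/((-154 + 4264) + 1511597) = -2772378/(4110 + 1511597) = -2772378/1515707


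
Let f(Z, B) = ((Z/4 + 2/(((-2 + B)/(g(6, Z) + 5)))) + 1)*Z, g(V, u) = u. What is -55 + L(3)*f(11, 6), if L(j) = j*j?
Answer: 4433/4 ≈ 1108.3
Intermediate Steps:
L(j) = j²
f(Z, B) = Z*(1 + Z/4 + 2*(5 + Z)/(-2 + B)) (f(Z, B) = ((Z/4 + 2/(((-2 + B)/(Z + 5)))) + 1)*Z = ((Z*(¼) + 2/(((-2 + B)/(5 + Z)))) + 1)*Z = ((Z/4 + 2/(((-2 + B)/(5 + Z)))) + 1)*Z = ((Z/4 + 2*((5 + Z)/(-2 + B))) + 1)*Z = ((Z/4 + 2*(5 + Z)/(-2 + B)) + 1)*Z = (1 + Z/4 + 2*(5 + Z)/(-2 + B))*Z = Z*(1 + Z/4 + 2*(5 + Z)/(-2 + B)))
-55 + L(3)*f(11, 6) = -55 + 3²*((¼)*11*(32 + 4*6 + 6*11 + 6*11)/(-2 + 6)) = -55 + 9*((¼)*11*(32 + 24 + 66 + 66)/4) = -55 + 9*((¼)*11*(¼)*188) = -55 + 9*(517/4) = -55 + 4653/4 = 4433/4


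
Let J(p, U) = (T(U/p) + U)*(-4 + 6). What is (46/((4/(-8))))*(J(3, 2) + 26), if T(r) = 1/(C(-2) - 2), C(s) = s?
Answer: -2714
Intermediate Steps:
T(r) = -¼ (T(r) = 1/(-2 - 2) = 1/(-4) = -¼)
J(p, U) = -½ + 2*U (J(p, U) = (-¼ + U)*(-4 + 6) = (-¼ + U)*2 = -½ + 2*U)
(46/((4/(-8))))*(J(3, 2) + 26) = (46/((4/(-8))))*((-½ + 2*2) + 26) = (46/((4*(-⅛))))*((-½ + 4) + 26) = (46/(-½))*(7/2 + 26) = (46*(-2))*(59/2) = -92*59/2 = -2714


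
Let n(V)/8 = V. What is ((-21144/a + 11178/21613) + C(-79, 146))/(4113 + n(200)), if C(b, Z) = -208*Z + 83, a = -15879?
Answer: -3464320094987/653553540217 ≈ -5.3007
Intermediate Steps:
C(b, Z) = 83 - 208*Z
n(V) = 8*V
((-21144/a + 11178/21613) + C(-79, 146))/(4113 + n(200)) = ((-21144/(-15879) + 11178/21613) + (83 - 208*146))/(4113 + 8*200) = ((-21144*(-1/15879) + 11178*(1/21613)) + (83 - 30368))/(4113 + 1600) = ((7048/5293 + 11178/21613) - 30285)/5713 = (211493578/114397609 - 30285)*(1/5713) = -3464320094987/114397609*1/5713 = -3464320094987/653553540217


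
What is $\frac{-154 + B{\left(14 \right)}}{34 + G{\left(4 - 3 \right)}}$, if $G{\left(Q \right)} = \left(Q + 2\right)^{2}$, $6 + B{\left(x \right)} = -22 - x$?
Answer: $- \frac{196}{43} \approx -4.5581$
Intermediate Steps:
$B{\left(x \right)} = -28 - x$ ($B{\left(x \right)} = -6 - \left(22 + x\right) = -28 - x$)
$G{\left(Q \right)} = \left(2 + Q\right)^{2}$
$\frac{-154 + B{\left(14 \right)}}{34 + G{\left(4 - 3 \right)}} = \frac{-154 - 42}{34 + \left(2 + \left(4 - 3\right)\right)^{2}} = \frac{-154 - 42}{34 + \left(2 + 1\right)^{2}} = \frac{-154 - 42}{34 + 3^{2}} = - \frac{196}{34 + 9} = - \frac{196}{43}$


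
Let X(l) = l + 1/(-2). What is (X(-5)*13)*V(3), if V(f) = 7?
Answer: -1001/2 ≈ -500.50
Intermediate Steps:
X(l) = -1/2 + l (X(l) = l - 1/2 = -1/2 + l)
(X(-5)*13)*V(3) = ((-1/2 - 5)*13)*7 = -11/2*13*7 = -143/2*7 = -1001/2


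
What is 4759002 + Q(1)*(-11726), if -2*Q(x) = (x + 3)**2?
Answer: 4852810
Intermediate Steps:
Q(x) = -(3 + x)**2/2 (Q(x) = -(x + 3)**2/2 = -(3 + x)**2/2)
4759002 + Q(1)*(-11726) = 4759002 - (3 + 1)**2/2*(-11726) = 4759002 - 1/2*4**2*(-11726) = 4759002 - 1/2*16*(-11726) = 4759002 - 8*(-11726) = 4759002 + 93808 = 4852810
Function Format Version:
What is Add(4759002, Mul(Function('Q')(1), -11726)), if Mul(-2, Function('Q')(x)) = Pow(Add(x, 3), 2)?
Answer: 4852810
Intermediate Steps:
Function('Q')(x) = Mul(Rational(-1, 2), Pow(Add(3, x), 2)) (Function('Q')(x) = Mul(Rational(-1, 2), Pow(Add(x, 3), 2)) = Mul(Rational(-1, 2), Pow(Add(3, x), 2)))
Add(4759002, Mul(Function('Q')(1), -11726)) = Add(4759002, Mul(Mul(Rational(-1, 2), Pow(Add(3, 1), 2)), -11726)) = Add(4759002, Mul(Mul(Rational(-1, 2), Pow(4, 2)), -11726)) = Add(4759002, Mul(Mul(Rational(-1, 2), 16), -11726)) = Add(4759002, Mul(-8, -11726)) = Add(4759002, 93808) = 4852810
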